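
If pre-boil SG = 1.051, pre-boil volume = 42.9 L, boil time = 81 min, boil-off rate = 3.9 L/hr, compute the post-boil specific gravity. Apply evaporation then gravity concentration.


V_post = V_pre − rate·(t/60);  SG_post = 1 + (SG_pre−1)·V_pre/V_post
V_post = 42.9 − 3.9·(81/60) = 37.6350
SG_post = 1 + (1.051 − 1)·42.9/37.6350

1.0581


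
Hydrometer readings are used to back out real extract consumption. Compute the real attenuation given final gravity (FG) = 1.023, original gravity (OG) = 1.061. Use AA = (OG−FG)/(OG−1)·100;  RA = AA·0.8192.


AA = (1.061 − 1.023)/(1.061 − 1)·100 = 62.2951
RA = 62.2951·0.8192

51.0321 %


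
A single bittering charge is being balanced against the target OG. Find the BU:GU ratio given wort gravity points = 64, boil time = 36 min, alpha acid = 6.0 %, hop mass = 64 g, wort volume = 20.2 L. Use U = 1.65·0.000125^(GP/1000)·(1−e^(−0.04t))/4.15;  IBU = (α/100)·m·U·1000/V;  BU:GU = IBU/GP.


U = 1.65·0.000125^(64/1000)·(1−e^(−0.04·36))/4.15 = 0.1707
IBU = (6.0/100)·64·0.1707·1000/20.2 = 32.4477
BU:GU = 32.4477/64

0.5070


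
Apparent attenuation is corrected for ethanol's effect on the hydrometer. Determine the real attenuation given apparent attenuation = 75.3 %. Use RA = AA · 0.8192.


RA = 75.3 · 0.8192

61.6858 %


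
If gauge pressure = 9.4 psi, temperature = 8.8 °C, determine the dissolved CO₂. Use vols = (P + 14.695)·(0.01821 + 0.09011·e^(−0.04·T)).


vols = (9.4 + 14.695)·(0.01821 + 0.09011·e^(−0.04·8.8))

1.9657 volumes


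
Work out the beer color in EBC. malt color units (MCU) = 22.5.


SRM = 1.4922·MCU^0.6859;  EBC = SRM·1.97
SRM = 1.4922·22.5^0.6859 = 12.6267
EBC = 12.6267·1.97

24.8746 EBC


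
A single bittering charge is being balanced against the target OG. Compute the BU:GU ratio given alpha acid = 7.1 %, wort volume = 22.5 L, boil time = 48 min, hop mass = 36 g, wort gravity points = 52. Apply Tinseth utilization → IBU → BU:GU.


U = 1.65·0.000125^(GP/1000)·(1−e^(−0.04t))/4.15;  IBU = (α/100)·m·U·1000/V;  BU:GU = IBU/GP
U = 1.65·0.000125^(52/1000)·(1−e^(−0.04·48))/4.15 = 0.2126
IBU = (7.1/100)·36·0.2126·1000/22.5 = 24.1548
BU:GU = 24.1548/52

0.4645


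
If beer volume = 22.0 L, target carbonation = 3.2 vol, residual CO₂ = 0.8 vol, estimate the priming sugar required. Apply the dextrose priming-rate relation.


sugar = (target − residual)·4.0·V
sugar = (3.2 − 0.8)·4.0·22.0

211.2000 g


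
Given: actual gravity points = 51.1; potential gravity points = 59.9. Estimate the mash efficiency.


efficiency = actual / potential × 100
efficiency = 51.1 / 59.9 × 100

85.3088 %


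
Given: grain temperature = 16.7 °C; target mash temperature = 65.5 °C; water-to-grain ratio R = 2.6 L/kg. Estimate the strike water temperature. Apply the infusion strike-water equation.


T_strike = (0.41/R)·(T_mash − T_grain) + T_mash
T_strike = (0.41/2.6)·(65.5 − 16.7) + 65.5

73.1954 °C


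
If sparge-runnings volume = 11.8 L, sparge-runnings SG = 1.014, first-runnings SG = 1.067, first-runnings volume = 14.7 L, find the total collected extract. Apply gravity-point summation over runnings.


total = Σ (SG_i − 1)·1000·V_i
first = (1.067 − 1)·1000·14.7 = 984.9000
sparge = (1.014 − 1)·1000·11.8 = 165.2000
total = 984.9000 + 165.2000

1150.1000 gravity·L


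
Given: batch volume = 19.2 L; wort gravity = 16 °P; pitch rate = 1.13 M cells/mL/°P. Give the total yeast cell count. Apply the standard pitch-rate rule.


cells (billions) = rate · V_L · °P
cells = 1.13 · 19.2 · 16

347.1360 billion cells


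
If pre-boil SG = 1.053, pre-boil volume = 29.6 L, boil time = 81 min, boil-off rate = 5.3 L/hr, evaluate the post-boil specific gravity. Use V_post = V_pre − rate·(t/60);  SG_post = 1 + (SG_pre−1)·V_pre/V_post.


V_post = 29.6 − 5.3·(81/60) = 22.4450
SG_post = 1 + (1.053 − 1)·29.6/22.4450

1.0699


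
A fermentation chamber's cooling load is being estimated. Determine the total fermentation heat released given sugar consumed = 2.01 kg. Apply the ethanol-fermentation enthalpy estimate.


Q = m_sugar · 590 kJ/kg
Q = 2.01 · 590

1185.9000 kJ


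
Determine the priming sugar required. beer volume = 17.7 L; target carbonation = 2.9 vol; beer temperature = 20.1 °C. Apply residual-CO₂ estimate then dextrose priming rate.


residual = 14.695·(0.01821 + 0.09011·e^(−0.04·T));  sugar = (target − residual)·4.0·V
residual = 14.695·(0.01821 + 0.09011·e^(−0.04·20.1)) = 0.8602
sugar = (2.9 − 0.8602)·4.0·17.7

144.4173 g


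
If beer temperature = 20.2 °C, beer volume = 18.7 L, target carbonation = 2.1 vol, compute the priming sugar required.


residual = 14.695·(0.01821 + 0.09011·e^(−0.04·T));  sugar = (target − residual)·4.0·V
residual = 14.695·(0.01821 + 0.09011·e^(−0.04·20.2)) = 0.8578
sugar = (2.1 − 0.8578)·4.0·18.7

92.9135 g


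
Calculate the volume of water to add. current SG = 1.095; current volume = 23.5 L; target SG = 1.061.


V_water = V·((SG_curr − 1)/(SG_target − 1) − 1)
V_water = 23.5·((1.095 − 1)/(1.061 − 1) − 1)

13.0984 L


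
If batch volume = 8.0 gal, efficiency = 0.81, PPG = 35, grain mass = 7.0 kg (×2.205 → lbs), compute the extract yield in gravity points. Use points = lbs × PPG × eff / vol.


lbs = 7.0 × 2.205 = 15.4350
points = 15.4350 × 35 × 0.81 / 8.0

54.6978 points


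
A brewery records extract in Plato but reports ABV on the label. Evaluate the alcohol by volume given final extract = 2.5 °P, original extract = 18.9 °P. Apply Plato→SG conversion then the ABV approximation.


SG = 259/(259 − P);  ABV = (OG − FG)·131.25
OG = 259/(259 − 18.9) = 1.0787
FG = 259/(259 − 2.5) = 1.0097
ABV = (1.0787 − 1.0097)·131.25

9.0524 % ABV


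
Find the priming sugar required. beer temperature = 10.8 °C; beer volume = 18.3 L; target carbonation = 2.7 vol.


residual = 14.695·(0.01821 + 0.09011·e^(−0.04·T));  sugar = (target − residual)·4.0·V
residual = 14.695·(0.01821 + 0.09011·e^(−0.04·10.8)) = 1.1273
sugar = (2.7 − 1.1273)·4.0·18.3

115.1248 g


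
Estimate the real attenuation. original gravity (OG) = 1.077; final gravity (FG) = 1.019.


AA = (OG−FG)/(OG−1)·100;  RA = AA·0.8192
AA = (1.077 − 1.019)/(1.077 − 1)·100 = 75.3247
RA = 75.3247·0.8192

61.7060 %


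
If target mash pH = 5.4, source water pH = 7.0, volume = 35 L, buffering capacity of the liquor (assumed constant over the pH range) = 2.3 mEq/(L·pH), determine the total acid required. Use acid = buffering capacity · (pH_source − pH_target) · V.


acid = 2.3 · (7.0 − 5.4) · 35

128.8000 mEq


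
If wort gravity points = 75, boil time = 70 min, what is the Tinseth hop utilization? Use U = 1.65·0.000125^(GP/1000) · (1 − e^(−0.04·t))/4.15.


bigness = 1.65·0.000125^(75/1000) = 0.8409
boil_factor = (1 − e^(−0.04·70))/4.15 = 0.2263
U = 0.8409 · 0.2263

0.1903


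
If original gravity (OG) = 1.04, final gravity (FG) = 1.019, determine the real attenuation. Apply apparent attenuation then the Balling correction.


AA = (OG−FG)/(OG−1)·100;  RA = AA·0.8192
AA = (1.04 − 1.019)/(1.04 − 1)·100 = 52.5000
RA = 52.5000·0.8192

43.0080 %


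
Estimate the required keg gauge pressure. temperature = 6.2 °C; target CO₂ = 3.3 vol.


psi = vols/(0.01821 + 0.09011·e^(−0.04·T)) − 14.695
psi = 3.3/(0.01821 + 0.09011·e^(−0.04·6.2)) − 14.695

22.5812 psi


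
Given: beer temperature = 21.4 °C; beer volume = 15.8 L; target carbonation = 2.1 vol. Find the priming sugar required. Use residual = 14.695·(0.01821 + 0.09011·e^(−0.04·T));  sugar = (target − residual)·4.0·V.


residual = 14.695·(0.01821 + 0.09011·e^(−0.04·21.4)) = 0.8302
sugar = (2.1 − 0.8302)·4.0·15.8

80.2527 g


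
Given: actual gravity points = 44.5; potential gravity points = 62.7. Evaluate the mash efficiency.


efficiency = actual / potential × 100
efficiency = 44.5 / 62.7 × 100

70.9729 %


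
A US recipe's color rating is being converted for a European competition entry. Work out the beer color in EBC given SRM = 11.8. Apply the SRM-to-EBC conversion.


EBC = SRM · 1.97
EBC = 11.8 · 1.97

23.2460 EBC


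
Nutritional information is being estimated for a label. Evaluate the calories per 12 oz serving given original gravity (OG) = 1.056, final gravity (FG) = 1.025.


ABW = (OG−FG)·131.25·0.79/FG;  °P = 259 − 259/SG (for OG→OE and FG→AE);  RE = 0.1808·OE + 0.8192·AE;  Cal = (6.9·ABW + 4·(RE−0.1))·FG·3.55
ABW = (1.056 − 1.025)·131.25·0.79/1.025 = 3.1359
OE = 259 − 259/1.056 = 13.7348 °P
AE = 259 − 259/1.025 = 6.3171 °P
RE = 0.1808·13.7348 + 0.8192·6.3171 = 7.6582 °P
Cal = (6.9·3.1359 + 4·(7.6582−0.1))·1.025·3.55

188.7443 kcal


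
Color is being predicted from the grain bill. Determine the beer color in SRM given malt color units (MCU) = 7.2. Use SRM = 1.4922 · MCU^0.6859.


SRM = 1.4922 · 7.2^0.6859

5.7792 SRM


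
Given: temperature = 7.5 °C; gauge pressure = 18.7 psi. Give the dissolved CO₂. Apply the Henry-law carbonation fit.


vols = (P + 14.695)·(0.01821 + 0.09011·e^(−0.04·T))
vols = (18.7 + 14.695)·(0.01821 + 0.09011·e^(−0.04·7.5))

2.8374 volumes


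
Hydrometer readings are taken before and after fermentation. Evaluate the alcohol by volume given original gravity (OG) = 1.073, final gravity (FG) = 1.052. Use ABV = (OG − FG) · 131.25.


ABV = (1.073 − 1.052) · 131.25

2.7562 % ABV


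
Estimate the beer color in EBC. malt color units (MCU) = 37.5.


SRM = 1.4922·MCU^0.6859;  EBC = SRM·1.97
SRM = 1.4922·37.5^0.6859 = 17.9248
EBC = 17.9248·1.97

35.3119 EBC


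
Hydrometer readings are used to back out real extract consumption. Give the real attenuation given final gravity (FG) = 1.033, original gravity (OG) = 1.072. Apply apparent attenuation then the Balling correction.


AA = (OG−FG)/(OG−1)·100;  RA = AA·0.8192
AA = (1.072 − 1.033)/(1.072 − 1)·100 = 54.1667
RA = 54.1667·0.8192

44.3733 %


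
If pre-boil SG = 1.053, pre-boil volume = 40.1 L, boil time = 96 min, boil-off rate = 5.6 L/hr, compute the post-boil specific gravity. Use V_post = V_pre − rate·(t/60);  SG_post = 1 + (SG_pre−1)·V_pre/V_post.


V_post = 40.1 − 5.6·(96/60) = 31.1400
SG_post = 1 + (1.053 − 1)·40.1/31.1400

1.0682


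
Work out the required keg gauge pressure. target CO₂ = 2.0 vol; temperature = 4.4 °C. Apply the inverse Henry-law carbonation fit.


psi = vols/(0.01821 + 0.09011·e^(−0.04·T)) − 14.695
psi = 2.0/(0.01821 + 0.09011·e^(−0.04·4.4)) − 14.695

6.6320 psi


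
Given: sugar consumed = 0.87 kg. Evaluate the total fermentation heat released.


Q = m_sugar · 590 kJ/kg
Q = 0.87 · 590

513.3000 kJ


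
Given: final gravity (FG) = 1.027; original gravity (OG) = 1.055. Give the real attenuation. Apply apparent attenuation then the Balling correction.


AA = (OG−FG)/(OG−1)·100;  RA = AA·0.8192
AA = (1.055 − 1.027)/(1.055 − 1)·100 = 50.9091
RA = 50.9091·0.8192

41.7047 %


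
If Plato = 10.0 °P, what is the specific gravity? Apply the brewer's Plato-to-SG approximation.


SG = 259/(259 − P)
SG = 259/(259 − 10.0)

1.0402


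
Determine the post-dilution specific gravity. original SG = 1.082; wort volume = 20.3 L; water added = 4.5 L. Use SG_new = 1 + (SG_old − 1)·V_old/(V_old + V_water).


pts = (1.082 − 1)·1000·20.3/(20.3 + 4.5) = 67.1210
SG_new = 1 + 67.1210/1000

1.0671


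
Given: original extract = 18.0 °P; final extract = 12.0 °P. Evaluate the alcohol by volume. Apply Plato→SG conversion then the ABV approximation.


SG = 259/(259 − P);  ABV = (OG − FG)·131.25
OG = 259/(259 − 18.0) = 1.0747
FG = 259/(259 − 12.0) = 1.0486
ABV = (1.0747 − 1.0486)·131.25

3.4264 % ABV


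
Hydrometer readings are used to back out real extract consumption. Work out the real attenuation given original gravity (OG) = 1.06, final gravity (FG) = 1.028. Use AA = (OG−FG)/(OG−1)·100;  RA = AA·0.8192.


AA = (1.06 − 1.028)/(1.06 − 1)·100 = 53.3333
RA = 53.3333·0.8192

43.6907 %


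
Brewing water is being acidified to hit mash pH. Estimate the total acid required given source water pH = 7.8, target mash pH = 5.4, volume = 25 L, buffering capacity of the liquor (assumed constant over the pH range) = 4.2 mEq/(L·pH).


acid = buffering capacity · (pH_source − pH_target) · V
acid = 4.2 · (7.8 − 5.4) · 25

252.0000 mEq


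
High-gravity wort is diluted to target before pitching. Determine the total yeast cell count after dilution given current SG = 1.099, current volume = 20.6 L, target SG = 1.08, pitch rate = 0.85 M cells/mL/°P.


V_w = V·((SG_c−1)/(SG_t−1)−1);  °P = 259 − 259/SG_t;  cells = rate·(V+V_w)·°P
V_w = 20.6·((1.099−1)/(1.08−1)−1) = 4.8925
V_final = 20.6 + 4.8925 = 25.4925
°P = 259 − 259/1.08 = 19.1852
cells = 0.85·25.4925·19.1852

415.7166 billion cells


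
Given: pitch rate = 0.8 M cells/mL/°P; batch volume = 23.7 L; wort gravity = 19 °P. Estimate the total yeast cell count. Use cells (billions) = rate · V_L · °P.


cells = 0.8 · 23.7 · 19

360.2400 billion cells


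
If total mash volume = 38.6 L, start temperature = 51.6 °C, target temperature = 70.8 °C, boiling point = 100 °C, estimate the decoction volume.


V_dec = V_total·(T_target − T_start)/(T_boil − T_start)
V_dec = 38.6·(70.8 − 51.6)/(100 − 51.6)

15.3124 L


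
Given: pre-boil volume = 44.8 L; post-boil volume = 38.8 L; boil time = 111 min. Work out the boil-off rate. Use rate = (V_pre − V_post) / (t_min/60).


rate = (44.8 − 38.8) / (111/60)

3.2432 L/hr


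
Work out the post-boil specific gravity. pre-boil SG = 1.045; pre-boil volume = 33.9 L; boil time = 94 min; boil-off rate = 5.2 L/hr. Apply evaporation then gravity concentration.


V_post = V_pre − rate·(t/60);  SG_post = 1 + (SG_pre−1)·V_pre/V_post
V_post = 33.9 − 5.2·(94/60) = 25.7533
SG_post = 1 + (1.045 − 1)·33.9/25.7533

1.0592


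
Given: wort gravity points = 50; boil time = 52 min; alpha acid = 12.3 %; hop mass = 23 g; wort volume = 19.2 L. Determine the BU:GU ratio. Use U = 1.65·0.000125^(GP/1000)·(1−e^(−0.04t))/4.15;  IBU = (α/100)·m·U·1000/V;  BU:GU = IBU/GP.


U = 1.65·0.000125^(50/1000)·(1−e^(−0.04·52))/4.15 = 0.2220
IBU = (12.3/100)·23·0.2220·1000/19.2 = 32.7081
BU:GU = 32.7081/50

0.6542


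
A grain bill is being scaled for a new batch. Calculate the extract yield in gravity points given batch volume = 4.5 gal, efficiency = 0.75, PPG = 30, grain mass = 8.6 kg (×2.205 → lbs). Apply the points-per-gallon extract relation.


points = lbs × PPG × eff / vol
lbs = 8.6 × 2.205 = 18.9630
points = 18.9630 × 30 × 0.75 / 4.5

94.8150 points


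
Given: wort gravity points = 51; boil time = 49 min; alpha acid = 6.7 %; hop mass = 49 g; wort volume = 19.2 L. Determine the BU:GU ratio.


U = 1.65·0.000125^(GP/1000)·(1−e^(−0.04t))/4.15;  IBU = (α/100)·m·U·1000/V;  BU:GU = IBU/GP
U = 1.65·0.000125^(51/1000)·(1−e^(−0.04·49))/4.15 = 0.2160
IBU = (6.7/100)·49·0.2160·1000/19.2 = 36.9328
BU:GU = 36.9328/51

0.7242


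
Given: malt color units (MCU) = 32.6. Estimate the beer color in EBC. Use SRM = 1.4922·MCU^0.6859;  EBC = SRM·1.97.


SRM = 1.4922·32.6^0.6859 = 16.2833
EBC = 16.2833·1.97

32.0781 EBC


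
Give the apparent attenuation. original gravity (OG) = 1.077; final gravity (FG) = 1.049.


AA = (OG − FG)/(OG − 1) · 100
AA = (1.077 − 1.049)/(1.077 − 1) · 100

36.3636 %


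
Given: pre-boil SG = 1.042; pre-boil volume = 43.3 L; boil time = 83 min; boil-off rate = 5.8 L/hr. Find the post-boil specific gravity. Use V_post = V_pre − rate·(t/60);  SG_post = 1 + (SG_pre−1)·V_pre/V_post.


V_post = 43.3 − 5.8·(83/60) = 35.2767
SG_post = 1 + (1.042 − 1)·43.3/35.2767

1.0516


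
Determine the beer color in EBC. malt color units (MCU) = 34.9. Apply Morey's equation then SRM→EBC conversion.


SRM = 1.4922·MCU^0.6859;  EBC = SRM·1.97
SRM = 1.4922·34.9^0.6859 = 17.0628
EBC = 17.0628·1.97

33.6138 EBC


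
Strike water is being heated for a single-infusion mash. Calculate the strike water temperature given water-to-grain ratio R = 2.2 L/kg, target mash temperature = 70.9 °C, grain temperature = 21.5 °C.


T_strike = (0.41/R)·(T_mash − T_grain) + T_mash
T_strike = (0.41/2.2)·(70.9 − 21.5) + 70.9

80.1064 °C


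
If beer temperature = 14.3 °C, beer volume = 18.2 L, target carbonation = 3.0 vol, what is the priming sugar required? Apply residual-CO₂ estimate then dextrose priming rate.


residual = 14.695·(0.01821 + 0.09011·e^(−0.04·T));  sugar = (target − residual)·4.0·V
residual = 14.695·(0.01821 + 0.09011·e^(−0.04·14.3)) = 1.0149
sugar = (3.0 − 1.0149)·4.0·18.2

144.5117 g


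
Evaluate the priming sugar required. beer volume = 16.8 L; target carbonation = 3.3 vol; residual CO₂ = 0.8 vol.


sugar = (target − residual)·4.0·V
sugar = (3.3 − 0.8)·4.0·16.8

168.0000 g


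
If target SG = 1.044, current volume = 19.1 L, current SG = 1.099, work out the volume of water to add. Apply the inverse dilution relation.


V_water = V·((SG_curr − 1)/(SG_target − 1) − 1)
V_water = 19.1·((1.099 − 1)/(1.044 − 1) − 1)

23.8750 L


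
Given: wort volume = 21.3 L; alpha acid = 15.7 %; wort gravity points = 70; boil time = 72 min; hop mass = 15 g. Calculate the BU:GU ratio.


U = 1.65·0.000125^(GP/1000)·(1−e^(−0.04t))/4.15;  IBU = (α/100)·m·U·1000/V;  BU:GU = IBU/GP
U = 1.65·0.000125^(70/1000)·(1−e^(−0.04·72))/4.15 = 0.2000
IBU = (15.7/100)·15·0.2000·1000/21.3 = 22.1177
BU:GU = 22.1177/70

0.3160


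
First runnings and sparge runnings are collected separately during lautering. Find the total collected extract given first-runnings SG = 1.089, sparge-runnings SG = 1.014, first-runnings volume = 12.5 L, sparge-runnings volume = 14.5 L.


total = Σ (SG_i − 1)·1000·V_i
first = (1.089 − 1)·1000·12.5 = 1112.5000
sparge = (1.014 − 1)·1000·14.5 = 203.0000
total = 1112.5000 + 203.0000

1315.5000 gravity·L


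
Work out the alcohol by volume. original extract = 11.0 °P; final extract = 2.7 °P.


SG = 259/(259 − P);  ABV = (OG − FG)·131.25
OG = 259/(259 − 11.0) = 1.0444
FG = 259/(259 − 2.7) = 1.0105
ABV = (1.0444 − 1.0105)·131.25

4.4389 % ABV


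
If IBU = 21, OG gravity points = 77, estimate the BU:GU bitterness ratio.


BU:GU = IBU / OG_points
BU:GU = 21 / 77

0.2727


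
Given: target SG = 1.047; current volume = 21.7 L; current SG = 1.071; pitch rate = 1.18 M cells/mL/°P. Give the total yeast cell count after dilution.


V_w = V·((SG_c−1)/(SG_t−1)−1);  °P = 259 − 259/SG_t;  cells = rate·(V+V_w)·°P
V_w = 21.7·((1.071−1)/(1.047−1)−1) = 11.0809
V_final = 21.7 + 11.0809 = 32.7809
°P = 259 − 259/1.047 = 11.6266
cells = 1.18·32.7809·11.6266

449.7314 billion cells


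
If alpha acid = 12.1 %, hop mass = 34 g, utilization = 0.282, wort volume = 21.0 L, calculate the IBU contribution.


IBU = (α/100)·mass·U·1000 / V
IBU = (12.1/100)·34·0.282·1000 / 21.0

55.2451 IBU


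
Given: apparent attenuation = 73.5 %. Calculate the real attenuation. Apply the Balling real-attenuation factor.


RA = AA · 0.8192
RA = 73.5 · 0.8192

60.2112 %


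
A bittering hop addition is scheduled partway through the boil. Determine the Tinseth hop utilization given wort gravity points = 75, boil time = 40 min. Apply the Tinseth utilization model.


U = 1.65·0.000125^(GP/1000) · (1 − e^(−0.04·t))/4.15
bigness = 1.65·0.000125^(75/1000) = 0.8409
boil_factor = (1 − e^(−0.04·40))/4.15 = 0.1923
U = 0.8409 · 0.1923

0.1617


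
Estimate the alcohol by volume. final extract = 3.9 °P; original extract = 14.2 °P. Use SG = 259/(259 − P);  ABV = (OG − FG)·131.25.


OG = 259/(259 − 14.2) = 1.0580
FG = 259/(259 − 3.9) = 1.0153
ABV = (1.0580 − 1.0153)·131.25

5.6068 % ABV


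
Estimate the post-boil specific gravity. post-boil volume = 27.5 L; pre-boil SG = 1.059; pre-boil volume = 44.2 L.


SG_post = 1 + (SG_pre − 1)·V_pre/V_post
pts_pre = (1.059 − 1)·1000 = 59.0000
pts_post = 59.0000·44.2/27.5 = 94.8291
SG_post = 1 + 94.8291/1000

1.0948


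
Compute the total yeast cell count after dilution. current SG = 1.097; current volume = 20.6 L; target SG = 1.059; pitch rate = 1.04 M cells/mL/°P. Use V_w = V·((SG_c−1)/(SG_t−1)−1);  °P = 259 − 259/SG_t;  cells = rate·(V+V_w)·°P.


V_w = 20.6·((1.097−1)/(1.059−1)−1) = 13.2678
V_final = 20.6 + 13.2678 = 33.8678
°P = 259 − 259/1.059 = 14.4297
cells = 1.04·33.8678·14.4297

508.2485 billion cells


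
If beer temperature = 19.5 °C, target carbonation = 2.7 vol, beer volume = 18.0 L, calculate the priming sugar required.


residual = 14.695·(0.01821 + 0.09011·e^(−0.04·T));  sugar = (target − residual)·4.0·V
residual = 14.695·(0.01821 + 0.09011·e^(−0.04·19.5)) = 0.8746
sugar = (2.7 − 0.8746)·4.0·18.0

131.4287 g


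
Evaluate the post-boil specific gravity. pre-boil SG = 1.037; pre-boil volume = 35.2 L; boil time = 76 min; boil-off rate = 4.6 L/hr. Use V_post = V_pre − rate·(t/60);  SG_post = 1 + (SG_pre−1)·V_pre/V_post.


V_post = 35.2 − 4.6·(76/60) = 29.3733
SG_post = 1 + (1.037 − 1)·35.2/29.3733

1.0443


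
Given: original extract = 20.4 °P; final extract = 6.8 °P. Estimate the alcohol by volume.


SG = 259/(259 − P);  ABV = (OG − FG)·131.25
OG = 259/(259 − 20.4) = 1.0855
FG = 259/(259 − 6.8) = 1.0270
ABV = (1.0855 − 1.0270)·131.25

7.6829 % ABV


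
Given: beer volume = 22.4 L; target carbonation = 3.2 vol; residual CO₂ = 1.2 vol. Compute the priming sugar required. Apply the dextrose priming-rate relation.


sugar = (target − residual)·4.0·V
sugar = (3.2 − 1.2)·4.0·22.4

179.2000 g


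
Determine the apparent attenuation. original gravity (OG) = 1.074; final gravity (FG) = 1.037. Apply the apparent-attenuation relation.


AA = (OG − FG)/(OG − 1) · 100
AA = (1.074 − 1.037)/(1.074 − 1) · 100

50.0000 %


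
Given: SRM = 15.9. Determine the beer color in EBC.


EBC = SRM · 1.97
EBC = 15.9 · 1.97

31.3230 EBC


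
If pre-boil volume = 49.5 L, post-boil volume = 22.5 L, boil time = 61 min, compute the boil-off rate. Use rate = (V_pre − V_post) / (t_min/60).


rate = (49.5 − 22.5) / (61/60)

26.5574 L/hr


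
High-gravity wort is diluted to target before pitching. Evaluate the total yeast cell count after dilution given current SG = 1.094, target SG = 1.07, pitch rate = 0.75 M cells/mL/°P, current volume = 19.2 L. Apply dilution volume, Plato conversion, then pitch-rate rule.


V_w = V·((SG_c−1)/(SG_t−1)−1);  °P = 259 − 259/SG_t;  cells = rate·(V+V_w)·°P
V_w = 19.2·((1.094−1)/(1.07−1)−1) = 6.5829
V_final = 19.2 + 6.5829 = 25.7829
°P = 259 − 259/1.07 = 16.9439
cells = 0.75·25.7829·16.9439

327.6471 billion cells


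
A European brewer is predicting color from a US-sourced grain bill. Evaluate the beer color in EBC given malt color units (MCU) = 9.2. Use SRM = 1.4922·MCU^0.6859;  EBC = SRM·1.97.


SRM = 1.4922·9.2^0.6859 = 6.8374
EBC = 6.8374·1.97

13.4696 EBC


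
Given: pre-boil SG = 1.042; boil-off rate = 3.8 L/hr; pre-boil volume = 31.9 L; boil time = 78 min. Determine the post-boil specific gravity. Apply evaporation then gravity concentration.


V_post = V_pre − rate·(t/60);  SG_post = 1 + (SG_pre−1)·V_pre/V_post
V_post = 31.9 − 3.8·(78/60) = 26.9600
SG_post = 1 + (1.042 − 1)·31.9/26.9600

1.0497


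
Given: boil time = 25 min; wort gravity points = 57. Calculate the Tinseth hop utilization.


U = 1.65·0.000125^(GP/1000) · (1 − e^(−0.04·t))/4.15
bigness = 1.65·0.000125^(57/1000) = 0.9886
boil_factor = (1 − e^(−0.04·25))/4.15 = 0.1523
U = 0.9886 · 0.1523

0.1506


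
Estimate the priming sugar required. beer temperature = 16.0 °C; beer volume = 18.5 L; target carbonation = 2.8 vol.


residual = 14.695·(0.01821 + 0.09011·e^(−0.04·T));  sugar = (target − residual)·4.0·V
residual = 14.695·(0.01821 + 0.09011·e^(−0.04·16.0)) = 0.9658
sugar = (2.8 − 0.9658)·4.0·18.5

135.7294 g


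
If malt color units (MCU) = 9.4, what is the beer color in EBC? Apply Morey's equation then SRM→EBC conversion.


SRM = 1.4922·MCU^0.6859;  EBC = SRM·1.97
SRM = 1.4922·9.4^0.6859 = 6.9390
EBC = 6.9390·1.97

13.6698 EBC


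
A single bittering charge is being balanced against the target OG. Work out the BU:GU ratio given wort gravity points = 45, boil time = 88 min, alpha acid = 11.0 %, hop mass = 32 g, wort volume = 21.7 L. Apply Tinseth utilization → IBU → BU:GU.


U = 1.65·0.000125^(GP/1000)·(1−e^(−0.04t))/4.15;  IBU = (α/100)·m·U·1000/V;  BU:GU = IBU/GP
U = 1.65·0.000125^(45/1000)·(1−e^(−0.04·88))/4.15 = 0.2575
IBU = (11.0/100)·32·0.2575·1000/21.7 = 41.7668
BU:GU = 41.7668/45

0.9282


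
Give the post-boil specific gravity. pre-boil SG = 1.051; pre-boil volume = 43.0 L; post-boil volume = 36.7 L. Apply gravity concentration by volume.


SG_post = 1 + (SG_pre − 1)·V_pre/V_post
pts_pre = (1.051 − 1)·1000 = 51.0000
pts_post = 51.0000·43.0/36.7 = 59.7548
SG_post = 1 + 59.7548/1000

1.0598


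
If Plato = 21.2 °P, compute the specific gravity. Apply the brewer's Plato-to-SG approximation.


SG = 259/(259 − P)
SG = 259/(259 − 21.2)

1.0892


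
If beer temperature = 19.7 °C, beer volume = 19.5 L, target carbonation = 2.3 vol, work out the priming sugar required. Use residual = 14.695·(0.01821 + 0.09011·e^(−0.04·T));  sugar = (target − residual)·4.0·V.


residual = 14.695·(0.01821 + 0.09011·e^(−0.04·19.7)) = 0.8698
sugar = (2.3 − 0.8698)·4.0·19.5

111.5583 g


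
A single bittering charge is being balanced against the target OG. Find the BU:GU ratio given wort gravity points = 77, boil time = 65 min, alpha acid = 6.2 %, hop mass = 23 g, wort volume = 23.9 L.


U = 1.65·0.000125^(GP/1000)·(1−e^(−0.04t))/4.15;  IBU = (α/100)·m·U·1000/V;  BU:GU = IBU/GP
U = 1.65·0.000125^(77/1000)·(1−e^(−0.04·65))/4.15 = 0.1842
IBU = (6.2/100)·23·0.1842·1000/23.9 = 10.9926
BU:GU = 10.9926/77

0.1428


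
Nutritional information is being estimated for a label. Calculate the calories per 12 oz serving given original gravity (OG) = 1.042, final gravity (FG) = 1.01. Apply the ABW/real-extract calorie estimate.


ABW = (OG−FG)·131.25·0.79/FG;  °P = 259 − 259/SG (for OG→OE and FG→AE);  RE = 0.1808·OE + 0.8192·AE;  Cal = (6.9·ABW + 4·(RE−0.1))·FG·3.55
ABW = (1.042 − 1.01)·131.25·0.79/1.01 = 3.2851
OE = 259 − 259/1.042 = 10.4395 °P
AE = 259 − 259/1.01 = 2.5644 °P
RE = 0.1808·10.4395 + 0.8192·2.5644 = 3.9882 °P
Cal = (6.9·3.2851 + 4·(3.9882−0.1))·1.01·3.55

137.0388 kcal


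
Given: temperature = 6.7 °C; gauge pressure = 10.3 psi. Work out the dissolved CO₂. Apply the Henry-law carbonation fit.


vols = (P + 14.695)·(0.01821 + 0.09011·e^(−0.04·T))
vols = (10.3 + 14.695)·(0.01821 + 0.09011·e^(−0.04·6.7))

2.1780 volumes


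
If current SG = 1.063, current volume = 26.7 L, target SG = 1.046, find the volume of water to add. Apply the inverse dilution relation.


V_water = V·((SG_curr − 1)/(SG_target − 1) − 1)
V_water = 26.7·((1.063 − 1)/(1.046 − 1) − 1)

9.8674 L


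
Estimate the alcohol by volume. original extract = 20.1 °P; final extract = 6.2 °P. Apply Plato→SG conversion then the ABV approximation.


SG = 259/(259 − P);  ABV = (OG − FG)·131.25
OG = 259/(259 − 20.1) = 1.0841
FG = 259/(259 − 6.2) = 1.0245
ABV = (1.0841 − 1.0245)·131.25

7.8239 % ABV


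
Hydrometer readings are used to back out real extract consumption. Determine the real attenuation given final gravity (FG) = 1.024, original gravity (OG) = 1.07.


AA = (OG−FG)/(OG−1)·100;  RA = AA·0.8192
AA = (1.07 − 1.024)/(1.07 − 1)·100 = 65.7143
RA = 65.7143·0.8192

53.8331 %


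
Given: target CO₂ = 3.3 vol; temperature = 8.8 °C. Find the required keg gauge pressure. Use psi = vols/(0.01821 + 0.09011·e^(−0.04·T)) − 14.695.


psi = 3.3/(0.01821 + 0.09011·e^(−0.04·8.8)) − 14.695

25.7548 psi


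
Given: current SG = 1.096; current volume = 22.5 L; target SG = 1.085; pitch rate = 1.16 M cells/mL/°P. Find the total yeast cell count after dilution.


V_w = V·((SG_c−1)/(SG_t−1)−1);  °P = 259 − 259/SG_t;  cells = rate·(V+V_w)·°P
V_w = 22.5·((1.096−1)/(1.085−1)−1) = 2.9118
V_final = 22.5 + 2.9118 = 25.4118
°P = 259 − 259/1.085 = 20.2903
cells = 1.16·25.4118·20.2903

598.1110 billion cells


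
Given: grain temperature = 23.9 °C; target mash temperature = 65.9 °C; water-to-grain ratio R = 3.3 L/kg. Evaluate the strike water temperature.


T_strike = (0.41/R)·(T_mash − T_grain) + T_mash
T_strike = (0.41/3.3)·(65.9 − 23.9) + 65.9

71.1182 °C


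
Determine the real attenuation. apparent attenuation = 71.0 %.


RA = AA · 0.8192
RA = 71.0 · 0.8192

58.1632 %


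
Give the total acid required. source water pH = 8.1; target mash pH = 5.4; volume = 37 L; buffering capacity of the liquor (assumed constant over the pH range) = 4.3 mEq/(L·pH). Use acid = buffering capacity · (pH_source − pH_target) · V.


acid = 4.3 · (8.1 − 5.4) · 37

429.5700 mEq


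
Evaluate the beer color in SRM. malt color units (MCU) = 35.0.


SRM = 1.4922 · MCU^0.6859
SRM = 1.4922 · 35.0^0.6859

17.0963 SRM


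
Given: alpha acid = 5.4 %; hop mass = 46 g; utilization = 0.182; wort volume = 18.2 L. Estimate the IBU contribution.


IBU = (α/100)·mass·U·1000 / V
IBU = (5.4/100)·46·0.182·1000 / 18.2

24.8400 IBU


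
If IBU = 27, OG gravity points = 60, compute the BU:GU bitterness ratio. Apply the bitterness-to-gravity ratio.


BU:GU = IBU / OG_points
BU:GU = 27 / 60

0.4500


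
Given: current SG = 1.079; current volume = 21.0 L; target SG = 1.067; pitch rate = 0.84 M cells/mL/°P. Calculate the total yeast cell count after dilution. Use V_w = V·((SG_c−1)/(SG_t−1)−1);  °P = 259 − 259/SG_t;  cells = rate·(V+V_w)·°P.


V_w = 21.0·((1.079−1)/(1.067−1)−1) = 3.7612
V_final = 21.0 + 3.7612 = 24.7612
°P = 259 − 259/1.067 = 16.2634
cells = 0.84·24.7612·16.2634

338.2681 billion cells


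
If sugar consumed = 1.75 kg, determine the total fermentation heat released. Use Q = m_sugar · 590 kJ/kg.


Q = 1.75 · 590

1032.5000 kJ


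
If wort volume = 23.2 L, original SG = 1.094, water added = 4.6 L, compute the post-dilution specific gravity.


SG_new = 1 + (SG_old − 1)·V_old/(V_old + V_water)
pts = (1.094 − 1)·1000·23.2/(23.2 + 4.6) = 78.4460
SG_new = 1 + 78.4460/1000

1.0784


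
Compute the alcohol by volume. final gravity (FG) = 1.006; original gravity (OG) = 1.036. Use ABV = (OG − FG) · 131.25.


ABV = (1.036 − 1.006) · 131.25

3.9375 % ABV


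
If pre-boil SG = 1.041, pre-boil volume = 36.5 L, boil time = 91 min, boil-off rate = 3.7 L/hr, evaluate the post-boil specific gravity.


V_post = V_pre − rate·(t/60);  SG_post = 1 + (SG_pre−1)·V_pre/V_post
V_post = 36.5 − 3.7·(91/60) = 30.8883
SG_post = 1 + (1.041 − 1)·36.5/30.8883

1.0484


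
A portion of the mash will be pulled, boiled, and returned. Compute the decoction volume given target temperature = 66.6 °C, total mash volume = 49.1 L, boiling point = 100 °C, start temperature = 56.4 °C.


V_dec = V_total·(T_target − T_start)/(T_boil − T_start)
V_dec = 49.1·(66.6 − 56.4)/(100 − 56.4)

11.4867 L


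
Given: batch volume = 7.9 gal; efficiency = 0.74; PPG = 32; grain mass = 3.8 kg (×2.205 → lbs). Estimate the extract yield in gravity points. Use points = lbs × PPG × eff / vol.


lbs = 3.8 × 2.205 = 8.3790
points = 8.3790 × 32 × 0.74 / 7.9

25.1158 points


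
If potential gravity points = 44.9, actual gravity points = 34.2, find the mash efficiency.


efficiency = actual / potential × 100
efficiency = 34.2 / 44.9 × 100

76.1693 %


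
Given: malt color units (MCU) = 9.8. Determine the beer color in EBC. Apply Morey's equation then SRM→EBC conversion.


SRM = 1.4922·MCU^0.6859;  EBC = SRM·1.97
SRM = 1.4922·9.8^0.6859 = 7.1402
EBC = 7.1402·1.97

14.0661 EBC


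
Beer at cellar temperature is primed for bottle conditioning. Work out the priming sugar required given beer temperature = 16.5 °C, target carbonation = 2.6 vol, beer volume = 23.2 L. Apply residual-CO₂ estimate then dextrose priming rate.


residual = 14.695·(0.01821 + 0.09011·e^(−0.04·T));  sugar = (target − residual)·4.0·V
residual = 14.695·(0.01821 + 0.09011·e^(−0.04·16.5)) = 0.9520
sugar = (2.6 − 0.9520)·4.0·23.2

152.9350 g


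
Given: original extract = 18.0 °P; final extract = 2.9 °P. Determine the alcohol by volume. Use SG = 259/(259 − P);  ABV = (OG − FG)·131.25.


OG = 259/(259 − 18.0) = 1.0747
FG = 259/(259 − 2.9) = 1.0113
ABV = (1.0747 − 1.0113)·131.25

8.3167 % ABV


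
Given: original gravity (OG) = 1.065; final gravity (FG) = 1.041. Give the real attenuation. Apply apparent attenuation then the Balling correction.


AA = (OG−FG)/(OG−1)·100;  RA = AA·0.8192
AA = (1.065 − 1.041)/(1.065 − 1)·100 = 36.9231
RA = 36.9231·0.8192

30.2474 %


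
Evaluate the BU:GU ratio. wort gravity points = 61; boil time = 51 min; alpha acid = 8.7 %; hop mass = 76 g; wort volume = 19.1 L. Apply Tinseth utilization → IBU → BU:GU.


U = 1.65·0.000125^(GP/1000)·(1−e^(−0.04t))/4.15;  IBU = (α/100)·m·U·1000/V;  BU:GU = IBU/GP
U = 1.65·0.000125^(61/1000)·(1−e^(−0.04·51))/4.15 = 0.1999
IBU = (8.7/100)·76·0.1999·1000/19.1 = 69.2073
BU:GU = 69.2073/61

1.1345


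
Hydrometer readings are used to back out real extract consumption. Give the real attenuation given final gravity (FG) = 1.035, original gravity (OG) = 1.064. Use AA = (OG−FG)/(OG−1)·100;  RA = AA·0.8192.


AA = (1.064 − 1.035)/(1.064 − 1)·100 = 45.3125
RA = 45.3125·0.8192

37.1200 %


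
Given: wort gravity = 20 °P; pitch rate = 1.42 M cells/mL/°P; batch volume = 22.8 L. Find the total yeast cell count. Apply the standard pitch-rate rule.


cells (billions) = rate · V_L · °P
cells = 1.42 · 22.8 · 20

647.5200 billion cells


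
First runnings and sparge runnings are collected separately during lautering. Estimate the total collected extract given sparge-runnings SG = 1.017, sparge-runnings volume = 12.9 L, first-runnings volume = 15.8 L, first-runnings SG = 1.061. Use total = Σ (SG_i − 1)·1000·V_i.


first = (1.061 − 1)·1000·15.8 = 963.8000
sparge = (1.017 − 1)·1000·12.9 = 219.3000
total = 963.8000 + 219.3000

1183.1000 gravity·L


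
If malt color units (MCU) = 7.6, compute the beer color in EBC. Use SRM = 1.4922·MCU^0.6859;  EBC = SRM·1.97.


SRM = 1.4922·7.6^0.6859 = 5.9976
EBC = 5.9976·1.97

11.8153 EBC


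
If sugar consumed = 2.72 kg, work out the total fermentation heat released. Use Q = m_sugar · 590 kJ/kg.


Q = 2.72 · 590

1604.8000 kJ


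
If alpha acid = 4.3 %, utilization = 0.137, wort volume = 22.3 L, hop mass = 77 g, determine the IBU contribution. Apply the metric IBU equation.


IBU = (α/100)·mass·U·1000 / V
IBU = (4.3/100)·77·0.137·1000 / 22.3

20.3411 IBU


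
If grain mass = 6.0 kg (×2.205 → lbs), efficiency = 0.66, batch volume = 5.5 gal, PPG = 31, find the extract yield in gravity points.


points = lbs × PPG × eff / vol
lbs = 6.0 × 2.205 = 13.2300
points = 13.2300 × 31 × 0.66 / 5.5

49.2156 points


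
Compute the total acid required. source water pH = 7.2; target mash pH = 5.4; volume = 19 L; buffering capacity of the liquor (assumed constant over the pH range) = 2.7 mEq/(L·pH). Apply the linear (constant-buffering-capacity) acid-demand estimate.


acid = buffering capacity · (pH_source − pH_target) · V
acid = 2.7 · (7.2 − 5.4) · 19

92.3400 mEq


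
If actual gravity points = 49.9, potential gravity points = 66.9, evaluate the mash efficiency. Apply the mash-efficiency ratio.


efficiency = actual / potential × 100
efficiency = 49.9 / 66.9 × 100

74.5889 %


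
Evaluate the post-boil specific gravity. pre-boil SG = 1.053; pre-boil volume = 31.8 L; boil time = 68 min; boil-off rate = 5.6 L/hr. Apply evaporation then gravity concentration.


V_post = V_pre − rate·(t/60);  SG_post = 1 + (SG_pre−1)·V_pre/V_post
V_post = 31.8 − 5.6·(68/60) = 25.4533
SG_post = 1 + (1.053 − 1)·31.8/25.4533

1.0662


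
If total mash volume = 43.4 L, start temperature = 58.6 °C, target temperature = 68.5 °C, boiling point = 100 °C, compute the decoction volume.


V_dec = V_total·(T_target − T_start)/(T_boil − T_start)
V_dec = 43.4·(68.5 − 58.6)/(100 − 58.6)

10.3783 L


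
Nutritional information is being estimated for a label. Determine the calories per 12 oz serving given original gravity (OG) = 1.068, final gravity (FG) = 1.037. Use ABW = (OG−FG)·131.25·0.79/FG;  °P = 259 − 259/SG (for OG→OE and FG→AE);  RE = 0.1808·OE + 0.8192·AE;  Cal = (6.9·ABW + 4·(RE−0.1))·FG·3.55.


ABW = (1.068 − 1.037)·131.25·0.79/1.037 = 3.0996
OE = 259 − 259/1.068 = 16.4906 °P
AE = 259 − 259/1.037 = 9.2411 °P
RE = 0.1808·16.4906 + 0.8192·9.2411 = 10.5518 °P
Cal = (6.9·3.0996 + 4·(10.5518−0.1))·1.037·3.55

232.6415 kcal


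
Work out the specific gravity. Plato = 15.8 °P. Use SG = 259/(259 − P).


SG = 259/(259 − 15.8)

1.0650


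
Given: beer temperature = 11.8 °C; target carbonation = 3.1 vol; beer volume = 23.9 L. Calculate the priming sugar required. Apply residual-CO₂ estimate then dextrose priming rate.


residual = 14.695·(0.01821 + 0.09011·e^(−0.04·T));  sugar = (target − residual)·4.0·V
residual = 14.695·(0.01821 + 0.09011·e^(−0.04·11.8)) = 1.0935
sugar = (3.1 − 1.0935)·4.0·23.9

191.8167 g


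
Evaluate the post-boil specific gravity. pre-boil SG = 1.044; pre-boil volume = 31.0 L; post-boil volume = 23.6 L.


SG_post = 1 + (SG_pre − 1)·V_pre/V_post
pts_pre = (1.044 − 1)·1000 = 44.0000
pts_post = 44.0000·31.0/23.6 = 57.7966
SG_post = 1 + 57.7966/1000

1.0578


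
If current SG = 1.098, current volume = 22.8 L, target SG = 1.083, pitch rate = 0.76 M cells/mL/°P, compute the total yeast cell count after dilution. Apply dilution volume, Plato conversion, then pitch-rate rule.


V_w = V·((SG_c−1)/(SG_t−1)−1);  °P = 259 − 259/SG_t;  cells = rate·(V+V_w)·°P
V_w = 22.8·((1.098−1)/(1.083−1)−1) = 4.1205
V_final = 22.8 + 4.1205 = 26.9205
°P = 259 − 259/1.083 = 19.8495
cells = 0.76·26.9205·19.8495

406.1120 billion cells


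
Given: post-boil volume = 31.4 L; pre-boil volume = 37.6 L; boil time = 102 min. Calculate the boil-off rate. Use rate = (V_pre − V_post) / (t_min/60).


rate = (37.6 − 31.4) / (102/60)

3.6471 L/hr


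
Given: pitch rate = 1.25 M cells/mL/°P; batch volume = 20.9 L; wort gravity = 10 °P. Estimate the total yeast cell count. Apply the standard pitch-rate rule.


cells (billions) = rate · V_L · °P
cells = 1.25 · 20.9 · 10

261.2500 billion cells


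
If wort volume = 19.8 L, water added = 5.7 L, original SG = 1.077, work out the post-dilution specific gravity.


SG_new = 1 + (SG_old − 1)·V_old/(V_old + V_water)
pts = (1.077 − 1)·1000·19.8/(19.8 + 5.7) = 59.7882
SG_new = 1 + 59.7882/1000

1.0598


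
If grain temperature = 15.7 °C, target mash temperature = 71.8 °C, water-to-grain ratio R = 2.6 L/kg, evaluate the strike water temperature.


T_strike = (0.41/R)·(T_mash − T_grain) + T_mash
T_strike = (0.41/2.6)·(71.8 − 15.7) + 71.8

80.6465 °C
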